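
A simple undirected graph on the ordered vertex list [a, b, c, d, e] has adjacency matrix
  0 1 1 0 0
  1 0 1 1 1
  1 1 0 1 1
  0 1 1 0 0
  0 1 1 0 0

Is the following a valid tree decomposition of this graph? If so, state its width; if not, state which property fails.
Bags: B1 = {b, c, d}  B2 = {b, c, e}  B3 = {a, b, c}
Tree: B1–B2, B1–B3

Every vertex of G appears in some bag (union = {a, b, c, d, e}); every edge is covered by a bag; and for each vertex v the set of bags containing v is connected in the bag tree. The decomposition is therefore valid. The largest bag has 3 vertices, so the width is 2.

Yes; width 2.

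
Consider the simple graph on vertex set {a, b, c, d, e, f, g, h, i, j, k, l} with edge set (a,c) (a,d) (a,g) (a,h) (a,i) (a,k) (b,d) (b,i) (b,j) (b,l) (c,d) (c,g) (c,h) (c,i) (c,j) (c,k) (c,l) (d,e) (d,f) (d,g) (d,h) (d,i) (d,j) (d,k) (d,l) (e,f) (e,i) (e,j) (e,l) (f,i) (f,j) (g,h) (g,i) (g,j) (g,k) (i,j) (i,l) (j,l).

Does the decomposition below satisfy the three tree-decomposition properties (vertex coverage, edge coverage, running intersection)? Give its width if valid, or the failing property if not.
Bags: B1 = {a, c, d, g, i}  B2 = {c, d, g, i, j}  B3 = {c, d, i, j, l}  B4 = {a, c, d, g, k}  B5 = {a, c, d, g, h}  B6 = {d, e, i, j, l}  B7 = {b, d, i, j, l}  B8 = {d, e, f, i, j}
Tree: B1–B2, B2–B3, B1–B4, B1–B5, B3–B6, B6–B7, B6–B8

Vertex coverage: the bags together contain {a, b, c, d, e, f, g, h, i, j, k, l}, the full vertex set. Edge coverage: each edge of G has both endpoints in at least one bag. Running intersection: for every vertex, the bags containing it form a connected subtree. All three properties hold, so this is a valid tree decomposition of width max|bag| − 1 = 4, and hence tw(G) ≤ 4.

Yes; width 4.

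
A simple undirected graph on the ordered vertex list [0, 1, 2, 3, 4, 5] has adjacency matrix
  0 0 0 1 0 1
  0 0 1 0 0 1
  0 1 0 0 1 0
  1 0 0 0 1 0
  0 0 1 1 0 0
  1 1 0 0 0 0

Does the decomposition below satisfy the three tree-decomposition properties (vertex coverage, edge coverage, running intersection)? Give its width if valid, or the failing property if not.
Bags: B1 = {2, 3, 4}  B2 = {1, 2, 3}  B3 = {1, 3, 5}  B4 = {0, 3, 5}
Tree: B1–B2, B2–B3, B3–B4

Yes; width 2.

Every vertex of G appears in some bag (union = {0, 1, 2, 3, 4, 5}); every edge is covered by a bag; and for each vertex v the set of bags containing v is connected in the bag tree. The decomposition is therefore valid. The largest bag has 3 vertices, so the width is 2.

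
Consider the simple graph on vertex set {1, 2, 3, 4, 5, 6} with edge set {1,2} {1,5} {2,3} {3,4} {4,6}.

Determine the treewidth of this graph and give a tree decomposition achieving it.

Treewidth 1.
One such decomposition:
Bags: B1 = {4, 6}  B2 = {3, 4}  B3 = {2, 3}  B4 = {1, 2}  B5 = {1, 5}
Tree: B1–B2, B2–B3, B3–B4, B4–B5

The largest bag has 2 vertices, giving width 1; this decomposition certifies tw(G) ≤ 1. Any graph with an edge has treewidth ≥ 1, and G has the edge 6–4. Therefore the treewidth is 1.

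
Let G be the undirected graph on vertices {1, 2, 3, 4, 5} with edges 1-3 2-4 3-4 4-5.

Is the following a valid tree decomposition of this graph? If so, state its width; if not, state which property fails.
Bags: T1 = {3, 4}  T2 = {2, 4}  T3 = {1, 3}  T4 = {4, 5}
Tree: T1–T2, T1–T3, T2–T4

Yes; width 1.

Vertex coverage: the bags together contain {1, 2, 3, 4, 5}, the full vertex set. Edge coverage: each edge of G has both endpoints in at least one bag. Running intersection: for every vertex, the bags containing it form a connected subtree. All three properties hold, so this is a valid tree decomposition of width max|bag| − 1 = 1, and hence tw(G) ≤ 1.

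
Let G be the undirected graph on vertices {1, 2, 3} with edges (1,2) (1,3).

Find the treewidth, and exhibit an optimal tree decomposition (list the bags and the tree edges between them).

Each bag holds 2 vertices, so the decomposition has width 1, which upper-bounds the treewidth. Since G has at least one edge (e.g. 1–2), it is not an edgeless graph, so tw(G) ≥ 1. The upper and lower bounds meet at 1, so that is the treewidth.

Treewidth 1.
One such decomposition:
Bags: B1 = {1, 2}  B2 = {1, 3}
Tree: B1–B2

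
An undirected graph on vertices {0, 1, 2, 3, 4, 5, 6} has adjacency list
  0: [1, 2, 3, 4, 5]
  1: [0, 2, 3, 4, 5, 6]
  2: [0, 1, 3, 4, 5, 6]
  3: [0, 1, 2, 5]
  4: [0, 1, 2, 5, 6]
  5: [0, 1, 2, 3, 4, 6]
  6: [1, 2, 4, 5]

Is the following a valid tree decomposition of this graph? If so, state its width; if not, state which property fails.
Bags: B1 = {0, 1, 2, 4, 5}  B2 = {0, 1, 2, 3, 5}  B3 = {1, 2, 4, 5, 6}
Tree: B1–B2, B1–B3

Yes; width 4.

Vertex coverage: the bags together contain {0, 1, 2, 3, 4, 5, 6}, the full vertex set. Edge coverage: each edge of G has both endpoints in at least one bag. Running intersection: for every vertex, the bags containing it form a connected subtree. All three properties hold, so this is a valid tree decomposition of width max|bag| − 1 = 4, and hence tw(G) ≤ 4.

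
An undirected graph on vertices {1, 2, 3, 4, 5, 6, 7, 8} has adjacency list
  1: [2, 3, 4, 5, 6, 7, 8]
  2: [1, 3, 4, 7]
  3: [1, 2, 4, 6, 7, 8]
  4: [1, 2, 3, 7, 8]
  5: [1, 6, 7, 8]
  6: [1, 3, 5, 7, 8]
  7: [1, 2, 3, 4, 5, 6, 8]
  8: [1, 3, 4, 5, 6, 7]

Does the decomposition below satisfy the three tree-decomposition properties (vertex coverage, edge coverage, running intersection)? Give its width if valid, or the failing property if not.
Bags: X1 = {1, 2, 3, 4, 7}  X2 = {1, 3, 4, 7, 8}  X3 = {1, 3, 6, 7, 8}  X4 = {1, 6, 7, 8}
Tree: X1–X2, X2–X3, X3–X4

No — vertex 5 appears in no bag.

A tree decomposition must satisfy three properties: every vertex lies in some bag; for every edge, both endpoints lie together in some bag; and for every vertex, the bags containing it form a connected subtree. Here vertex 5 appears in no bag, so the decomposition is invalid.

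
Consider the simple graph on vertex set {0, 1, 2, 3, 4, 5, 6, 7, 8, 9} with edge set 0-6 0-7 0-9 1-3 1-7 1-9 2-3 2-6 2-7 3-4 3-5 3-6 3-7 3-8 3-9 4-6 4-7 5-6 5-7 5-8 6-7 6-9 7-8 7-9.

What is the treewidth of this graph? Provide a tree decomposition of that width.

Each bag holds 4 vertices, so the decomposition has width 3, which upper-bounds the treewidth. Conversely, {0, 6, 7, 9} is a clique of size 4, and the vertices of any clique must share a bag in every tree decomposition; so some bag has ≥ 4 vertices and tw(G) ≥ 3. Hence tw(G) = 3 exactly.

Treewidth 3.
Bags: B1 = {0, 6, 7, 9}  B2 = {3, 6, 7, 9}  B3 = {3, 5, 6, 7}  B4 = {3, 4, 6, 7}  B5 = {1, 3, 7, 9}  B6 = {2, 3, 6, 7}  B7 = {3, 5, 7, 8}
Tree: B1–B2, B2–B3, B2–B4, B2–B5, B3–B6, B3–B7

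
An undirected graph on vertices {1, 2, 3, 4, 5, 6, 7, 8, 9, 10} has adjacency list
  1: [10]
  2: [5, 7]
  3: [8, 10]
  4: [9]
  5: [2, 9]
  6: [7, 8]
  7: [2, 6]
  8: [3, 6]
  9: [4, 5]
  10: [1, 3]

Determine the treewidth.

A width-1 tree decomposition is:
Bags: B1 = {4, 9}  B2 = {5, 9}  B3 = {2, 5}  B4 = {2, 7}  B5 = {6, 7}  B6 = {6, 8}  B7 = {3, 8}  B8 = {3, 10}  B9 = {1, 10}
Tree: B1–B2, B2–B3, B3–B4, B4–B5, B5–B6, B6–B7, B7–B8, B8–B9
Every bag has size at most 2, so the width is 2 − 1 = 1 and tw(G) ≤ 1. Any graph with an edge has treewidth ≥ 1, and G has the edge 4–9. The upper and lower bounds meet at 1, so that is the treewidth.

1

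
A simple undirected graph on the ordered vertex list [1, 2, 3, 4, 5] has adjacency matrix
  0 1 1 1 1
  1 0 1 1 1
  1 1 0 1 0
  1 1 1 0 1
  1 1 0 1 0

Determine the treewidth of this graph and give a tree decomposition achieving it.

The largest bag has 4 vertices, giving width 3; this decomposition certifies tw(G) ≤ 3. Conversely, {1, 2, 3, 4} is a clique of size 4, and the vertices of any clique must share a bag in every tree decomposition; so some bag has ≥ 4 vertices and tw(G) ≥ 3. Hence tw(G) = 3 exactly.

Treewidth 3.
One optimal decomposition is:
Bags: B1 = {1, 2, 4, 5}  B2 = {1, 2, 3, 4}
Tree: B1–B2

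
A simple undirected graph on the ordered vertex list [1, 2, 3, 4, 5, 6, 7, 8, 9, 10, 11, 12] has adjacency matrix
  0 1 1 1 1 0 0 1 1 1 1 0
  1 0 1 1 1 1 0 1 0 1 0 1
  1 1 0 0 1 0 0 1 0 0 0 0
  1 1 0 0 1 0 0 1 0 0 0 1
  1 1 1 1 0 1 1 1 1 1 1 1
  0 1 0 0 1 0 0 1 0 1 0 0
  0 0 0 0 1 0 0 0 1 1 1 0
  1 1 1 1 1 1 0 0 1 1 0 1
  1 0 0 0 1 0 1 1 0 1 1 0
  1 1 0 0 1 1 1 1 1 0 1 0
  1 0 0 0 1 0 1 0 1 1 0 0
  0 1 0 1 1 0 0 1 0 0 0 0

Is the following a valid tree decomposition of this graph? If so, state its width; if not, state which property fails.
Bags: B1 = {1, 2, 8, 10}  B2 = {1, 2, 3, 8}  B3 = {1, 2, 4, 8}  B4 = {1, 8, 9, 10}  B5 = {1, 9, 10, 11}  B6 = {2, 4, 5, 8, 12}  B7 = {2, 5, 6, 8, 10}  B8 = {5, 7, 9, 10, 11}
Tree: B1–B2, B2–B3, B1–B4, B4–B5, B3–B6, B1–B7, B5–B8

A tree decomposition must satisfy three properties: every vertex lies in some bag; for every edge, both endpoints lie together in some bag; and for every vertex, the bags containing it form a connected subtree. Here edge (5,1) lies in no bag, so the decomposition is invalid.

No — edge (5,1) lies in no bag.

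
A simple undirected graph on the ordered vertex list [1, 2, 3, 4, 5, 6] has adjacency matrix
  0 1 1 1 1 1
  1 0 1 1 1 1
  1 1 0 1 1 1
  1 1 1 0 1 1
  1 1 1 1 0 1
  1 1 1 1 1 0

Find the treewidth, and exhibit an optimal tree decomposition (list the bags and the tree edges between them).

A single bag containing all 6 vertices is trivially a valid decomposition of width 5. On the other hand G contains the 6-clique {1, 2, 3, 4, 5, 6}. A clique must lie in a single bag of any decomposition, so no decomposition can have width below 5. Combining the bounds, tw(G) = 5.

Treewidth 5.
One optimal decomposition is:
Bags: B1 = {1, 2, 3, 4, 5, 6}
Tree: (single bag)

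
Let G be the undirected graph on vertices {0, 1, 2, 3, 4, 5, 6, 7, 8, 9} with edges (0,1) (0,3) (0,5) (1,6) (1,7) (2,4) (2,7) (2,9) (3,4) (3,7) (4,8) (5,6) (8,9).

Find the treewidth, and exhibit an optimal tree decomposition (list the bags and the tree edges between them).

Treewidth 2.
Bags: B1 = {2, 8, 9}  B2 = {2, 4, 8}  B3 = {2, 4, 7}  B4 = {3, 4, 7}  B5 = {1, 3, 7}  B6 = {0, 1, 3}  B7 = {0, 1, 6}  B8 = {0, 5, 6}
Tree: B1–B2, B2–B3, B3–B4, B4–B5, B5–B6, B6–B7, B7–B8

Each bag holds 3 vertices, so the decomposition has width 2, which upper-bounds the treewidth. For the lower bound, G contains the cycle 9–8–4–2–9, so G is not a forest; only forests have treewidth ≤ 1, hence tw(G) ≥ 2. Hence tw(G) = 2 exactly.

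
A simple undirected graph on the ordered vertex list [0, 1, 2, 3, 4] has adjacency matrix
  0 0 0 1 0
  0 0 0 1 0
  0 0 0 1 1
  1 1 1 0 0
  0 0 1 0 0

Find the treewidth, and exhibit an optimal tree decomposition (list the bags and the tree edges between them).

The largest bag has 2 vertices, giving width 1; this decomposition certifies tw(G) ≤ 1. G has an edge, so its treewidth is at least 1. Hence tw(G) = 1 exactly.

Treewidth 1.
Bags: B1 = {2, 4}  B2 = {2, 3}  B3 = {1, 3}  B4 = {0, 3}
Tree: B1–B2, B2–B3, B2–B4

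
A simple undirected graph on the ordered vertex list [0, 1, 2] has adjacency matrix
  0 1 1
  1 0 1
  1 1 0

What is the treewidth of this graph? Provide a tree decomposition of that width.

Treewidth 2.
Bags: B1 = {0, 1, 2}
Tree: (single bag)

With just one bag of size 3, the width is 3 − 1 = 2, so tw(G) ≤ 2. Conversely, {0, 1, 2} is a clique of size 3, and the vertices of any clique must share a bag in every tree decomposition; so some bag has ≥ 3 vertices and tw(G) ≥ 2. Hence tw(G) = 2 exactly.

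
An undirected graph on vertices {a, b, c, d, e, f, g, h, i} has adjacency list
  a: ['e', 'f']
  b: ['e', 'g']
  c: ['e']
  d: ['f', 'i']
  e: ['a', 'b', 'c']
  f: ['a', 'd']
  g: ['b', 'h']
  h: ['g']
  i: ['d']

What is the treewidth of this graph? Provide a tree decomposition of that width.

Treewidth 1.
One such decomposition:
Bags: B1 = {a, e}  B2 = {b, e}  B3 = {a, f}  B4 = {c, e}  B5 = {d, f}  B6 = {d, i}  B7 = {b, g}  B8 = {g, h}
Tree: B1–B2, B1–B3, B1–B4, B3–B5, B5–B6, B2–B7, B7–B8

Each bag holds 2 vertices, so the decomposition has width 1, which upper-bounds the treewidth. Any graph with an edge has treewidth ≥ 1, and G has the edge e–a. Therefore the treewidth is 1.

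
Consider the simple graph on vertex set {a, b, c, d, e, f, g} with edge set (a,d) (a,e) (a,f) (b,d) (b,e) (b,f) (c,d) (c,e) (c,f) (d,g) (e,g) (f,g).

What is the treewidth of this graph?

A width-3 tree decomposition is:
Bags: B1 = {c, d, e, f}  B2 = {a, d, e, f}  B3 = {d, e, f, g}  B4 = {b, d, e, f}
Tree: B1–B2, B2–B3, B3–B4
Each bag holds 4 vertices, so the decomposition has width 3, which upper-bounds the treewidth. For the lower bound: the 4 vertex sets {c,d}, {a,f}, {e}, {g} are disjoint, each induces a connected subgraph, and every pair is joined by at least one edge of G. Contracting each set to a single vertex therefore yields K_{4} as a minor, and since treewidth is minor-monotone, tw(G) ≥ tw(K_{4}) = 3. The upper and lower bounds meet at 3, so that is the treewidth.

3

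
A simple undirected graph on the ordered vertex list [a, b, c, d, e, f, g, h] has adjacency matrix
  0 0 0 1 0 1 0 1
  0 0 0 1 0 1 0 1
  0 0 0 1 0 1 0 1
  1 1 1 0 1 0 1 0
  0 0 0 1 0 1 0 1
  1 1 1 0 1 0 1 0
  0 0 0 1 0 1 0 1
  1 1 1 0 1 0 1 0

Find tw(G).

A width-3 tree decomposition is:
Bags: B1 = {d, e, f, h}  B2 = {c, d, f, h}  B3 = {d, f, g, h}  B4 = {a, d, f, h}  B5 = {b, d, f, h}
Tree: B1–B2, B2–B3, B3–B4, B4–B5
The largest bag has 4 vertices, giving width 3; this decomposition certifies tw(G) ≤ 3. For the lower bound: the 4 vertex sets {e,h}, {c,d}, {f}, {g} are disjoint, each induces a connected subgraph, and every pair is joined by at least one edge of G. Contracting each set to a single vertex therefore yields K_{4} as a minor, and since treewidth is minor-monotone, tw(G) ≥ tw(K_{4}) = 3. Therefore the treewidth is 3.

3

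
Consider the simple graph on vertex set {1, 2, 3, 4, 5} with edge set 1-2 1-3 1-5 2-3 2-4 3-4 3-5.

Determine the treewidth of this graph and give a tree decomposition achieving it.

Every bag has size at most 3, so the width is 3 − 1 = 2 and tw(G) ≤ 2. Conversely, {1, 2, 3} is a clique of size 3, and the vertices of any clique must share a bag in every tree decomposition; so some bag has ≥ 3 vertices and tw(G) ≥ 2. Combining the bounds, tw(G) = 2.

Treewidth 2.
One such decomposition:
Bags: B1 = {1, 2, 3}  B2 = {1, 3, 5}  B3 = {2, 3, 4}
Tree: B1–B2, B1–B3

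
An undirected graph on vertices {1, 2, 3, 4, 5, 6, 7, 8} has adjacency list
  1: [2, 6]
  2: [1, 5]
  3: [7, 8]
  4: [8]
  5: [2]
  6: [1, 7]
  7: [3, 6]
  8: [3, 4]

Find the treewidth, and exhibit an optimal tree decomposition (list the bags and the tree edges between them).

Each bag holds 2 vertices, so the decomposition has width 1, which upper-bounds the treewidth. Any graph with an edge has treewidth ≥ 1, and G has the edge 4–8. Therefore the treewidth is 1.

Treewidth 1.
One such decomposition:
Bags: B1 = {4, 8}  B2 = {3, 8}  B3 = {3, 7}  B4 = {6, 7}  B5 = {1, 6}  B6 = {1, 2}  B7 = {2, 5}
Tree: B1–B2, B2–B3, B3–B4, B4–B5, B5–B6, B6–B7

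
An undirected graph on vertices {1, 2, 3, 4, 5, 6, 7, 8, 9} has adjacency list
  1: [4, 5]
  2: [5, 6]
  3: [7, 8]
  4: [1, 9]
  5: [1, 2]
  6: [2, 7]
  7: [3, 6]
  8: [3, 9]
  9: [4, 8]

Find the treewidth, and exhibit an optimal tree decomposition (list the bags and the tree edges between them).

The largest bag has 3 vertices, giving width 2; this decomposition certifies tw(G) ≤ 2. Since 2–5–1–4–9–8–3–7–6–2 is a cycle in G, G is not acyclic. Forests are exactly the graphs of treewidth ≤ 1, so tw(G) ≥ 2. The upper and lower bounds meet at 2, so that is the treewidth.

Treewidth 2.
One such decomposition:
Bags: B1 = {1, 2, 5}  B2 = {1, 2, 4}  B3 = {2, 4, 9}  B4 = {2, 8, 9}  B5 = {2, 3, 8}  B6 = {2, 3, 7}  B7 = {2, 6, 7}
Tree: B1–B2, B2–B3, B3–B4, B4–B5, B5–B6, B6–B7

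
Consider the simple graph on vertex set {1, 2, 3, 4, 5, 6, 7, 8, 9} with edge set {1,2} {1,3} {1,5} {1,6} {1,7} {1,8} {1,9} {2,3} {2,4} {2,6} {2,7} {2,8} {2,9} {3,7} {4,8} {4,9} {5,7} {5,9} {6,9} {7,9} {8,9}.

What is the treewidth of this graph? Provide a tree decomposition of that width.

Treewidth 3.
One such decomposition:
Bags: B1 = {1, 2, 7, 9}  B2 = {1, 5, 7, 9}  B3 = {1, 2, 8, 9}  B4 = {1, 2, 6, 9}  B5 = {1, 2, 3, 7}  B6 = {2, 4, 8, 9}
Tree: B1–B2, B1–B3, B3–B4, B1–B5, B3–B6

The largest bag has 4 vertices, giving width 3; this decomposition certifies tw(G) ≤ 3. On the other hand G contains the 4-clique {1, 2, 8, 9}. A clique must lie in a single bag of any decomposition, so no decomposition can have width below 3. Combining the bounds, tw(G) = 3.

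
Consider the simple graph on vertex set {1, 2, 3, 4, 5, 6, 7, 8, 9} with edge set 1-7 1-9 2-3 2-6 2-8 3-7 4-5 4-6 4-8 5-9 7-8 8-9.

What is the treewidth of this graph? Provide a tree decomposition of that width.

Every bag has size at most 4, so the width is 4 − 1 = 3 and tw(G) ≤ 3. For the lower bound: the 4 vertex sets {1,5,9}, {4}, {8}, {2,3,6,7} are disjoint, each induces a connected subgraph, and every pair is joined by at least one edge of G. Contracting each set to a single vertex therefore yields K_{4} as a minor, and since treewidth is minor-monotone, tw(G) ≥ tw(K_{4}) = 3. The upper and lower bounds meet at 3, so that is the treewidth.

Treewidth 3.
One optimal decomposition is:
Bags: B1 = {1, 4, 5, 9}  B2 = {1, 4, 8, 9}  B3 = {1, 4, 7, 8}  B4 = {4, 6, 7, 8}  B5 = {2, 6, 7, 8}  B6 = {2, 3, 6, 7}
Tree: B1–B2, B2–B3, B3–B4, B4–B5, B5–B6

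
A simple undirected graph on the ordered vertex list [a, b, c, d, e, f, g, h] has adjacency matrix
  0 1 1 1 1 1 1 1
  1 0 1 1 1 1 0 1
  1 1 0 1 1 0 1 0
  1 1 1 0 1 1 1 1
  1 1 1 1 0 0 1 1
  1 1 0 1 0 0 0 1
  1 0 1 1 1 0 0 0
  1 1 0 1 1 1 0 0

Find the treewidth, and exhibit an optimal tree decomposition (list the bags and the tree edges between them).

Every bag has size at most 5, so the width is 5 − 1 = 4 and tw(G) ≤ 4. For the lower bound, the 5 vertices {a, c, d, e, g} are pairwise adjacent, and any tree decomposition puts a clique entirely inside one bag — forcing width ≥ 4. Combining the bounds, tw(G) = 4.

Treewidth 4.
One such decomposition:
Bags: B1 = {a, b, d, f, h}  B2 = {a, b, d, e, h}  B3 = {a, b, c, d, e}  B4 = {a, c, d, e, g}
Tree: B1–B2, B2–B3, B3–B4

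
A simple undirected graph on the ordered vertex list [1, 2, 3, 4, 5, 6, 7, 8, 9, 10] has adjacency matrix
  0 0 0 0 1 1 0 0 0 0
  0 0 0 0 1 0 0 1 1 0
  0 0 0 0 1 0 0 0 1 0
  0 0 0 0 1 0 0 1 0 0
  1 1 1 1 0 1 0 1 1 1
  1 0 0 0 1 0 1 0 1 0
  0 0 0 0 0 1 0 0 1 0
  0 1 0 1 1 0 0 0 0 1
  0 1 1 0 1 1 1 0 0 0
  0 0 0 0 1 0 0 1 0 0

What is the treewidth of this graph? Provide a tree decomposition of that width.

Treewidth 2.
One optimal decomposition is:
Bags: B1 = {2, 5, 9}  B2 = {5, 6, 9}  B3 = {2, 5, 8}  B4 = {3, 5, 9}  B5 = {1, 5, 6}  B6 = {4, 5, 8}  B7 = {5, 8, 10}  B8 = {6, 7, 9}
Tree: B1–B2, B1–B3, B2–B4, B2–B5, B3–B6, B3–B7, B2–B8

Each bag holds 3 vertices, so the decomposition has width 2, which upper-bounds the treewidth. On the other hand G contains the 3-clique {1, 5, 6}. A clique must lie in a single bag of any decomposition, so no decomposition can have width below 2. Hence tw(G) = 2 exactly.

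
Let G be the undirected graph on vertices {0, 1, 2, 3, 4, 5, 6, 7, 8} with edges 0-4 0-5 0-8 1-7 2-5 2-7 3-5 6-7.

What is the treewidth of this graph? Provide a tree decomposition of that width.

Every bag has size at most 2, so the width is 2 − 1 = 1 and tw(G) ≤ 1. Since G has at least one edge (e.g. 7–6), it is not an edgeless graph, so tw(G) ≥ 1. Therefore the treewidth is 1.

Treewidth 1.
One such decomposition:
Bags: B1 = {6, 7}  B2 = {2, 7}  B3 = {2, 5}  B4 = {3, 5}  B5 = {1, 7}  B6 = {0, 5}  B7 = {0, 4}  B8 = {0, 8}
Tree: B1–B2, B2–B3, B3–B4, B1–B5, B4–B6, B6–B7, B6–B8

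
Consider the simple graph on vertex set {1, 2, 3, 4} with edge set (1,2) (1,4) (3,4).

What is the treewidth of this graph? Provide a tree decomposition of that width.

Treewidth 1.
One optimal decomposition is:
Bags: B1 = {3, 4}  B2 = {1, 4}  B3 = {1, 2}
Tree: B1–B2, B2–B3

Each bag holds 2 vertices, so the decomposition has width 1, which upper-bounds the treewidth. G has an edge, so its treewidth is at least 1. Hence tw(G) = 1 exactly.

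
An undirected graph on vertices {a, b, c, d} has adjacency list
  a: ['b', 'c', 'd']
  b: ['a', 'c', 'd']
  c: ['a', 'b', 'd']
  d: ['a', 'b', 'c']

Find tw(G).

3

A width-3 tree decomposition is:
Bags: B1 = {a, b, c, d}
Tree: (single bag)
A single bag containing all 4 vertices is trivially a valid decomposition of width 3. For the lower bound, the 4 vertices {a, b, c, d} are pairwise adjacent, and any tree decomposition puts a clique entirely inside one bag — forcing width ≥ 3. Therefore the treewidth is 3.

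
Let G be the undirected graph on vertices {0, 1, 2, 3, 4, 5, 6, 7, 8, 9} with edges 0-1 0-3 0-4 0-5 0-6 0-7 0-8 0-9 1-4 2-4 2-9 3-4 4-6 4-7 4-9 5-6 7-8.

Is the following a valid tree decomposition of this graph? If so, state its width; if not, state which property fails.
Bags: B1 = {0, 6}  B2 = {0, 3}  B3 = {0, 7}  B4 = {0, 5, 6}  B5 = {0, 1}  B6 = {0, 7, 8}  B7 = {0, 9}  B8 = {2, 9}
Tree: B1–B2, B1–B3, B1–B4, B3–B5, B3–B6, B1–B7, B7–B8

A tree decomposition must satisfy three properties: every vertex lies in some bag; for every edge, both endpoints lie together in some bag; and for every vertex, the bags containing it form a connected subtree. Here vertex 4 appears in no bag, so the decomposition is invalid.

No — vertex 4 appears in no bag.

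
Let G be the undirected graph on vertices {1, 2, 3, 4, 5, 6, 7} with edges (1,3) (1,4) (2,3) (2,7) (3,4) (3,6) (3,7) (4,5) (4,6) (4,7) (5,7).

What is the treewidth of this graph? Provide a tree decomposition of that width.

Treewidth 2.
One optimal decomposition is:
Bags: B1 = {3, 4, 7}  B2 = {3, 4, 6}  B3 = {4, 5, 7}  B4 = {2, 3, 7}  B5 = {1, 3, 4}
Tree: B1–B2, B1–B3, B1–B4, B1–B5

Each bag holds 3 vertices, so the decomposition has width 2, which upper-bounds the treewidth. For the lower bound, the 3 vertices {2, 3, 7} are pairwise adjacent, and any tree decomposition puts a clique entirely inside one bag — forcing width ≥ 2. Combining the bounds, tw(G) = 2.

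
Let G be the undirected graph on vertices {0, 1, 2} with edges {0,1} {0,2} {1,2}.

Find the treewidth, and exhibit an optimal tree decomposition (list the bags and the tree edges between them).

Treewidth 2.
One optimal decomposition is:
Bags: B1 = {0, 1, 2}
Tree: (single bag)

A single bag containing all 3 vertices is trivially a valid decomposition of width 2. For the lower bound, the 3 vertices {0, 1, 2} are pairwise adjacent, and any tree decomposition puts a clique entirely inside one bag — forcing width ≥ 2. Therefore the treewidth is 2.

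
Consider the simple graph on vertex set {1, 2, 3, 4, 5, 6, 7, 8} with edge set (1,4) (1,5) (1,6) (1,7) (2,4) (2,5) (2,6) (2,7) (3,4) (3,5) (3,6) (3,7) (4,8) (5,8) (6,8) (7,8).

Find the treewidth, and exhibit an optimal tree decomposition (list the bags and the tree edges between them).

The largest bag has 5 vertices, giving width 4; this decomposition certifies tw(G) ≤ 4. For the lower bound: the 5 vertex sets {3,6}, {1,4}, {7,8}, {5}, {2} are disjoint, each induces a connected subgraph, and every pair is joined by at least one edge of G. Contracting each set to a single vertex therefore yields K_{5} as a minor, and since treewidth is minor-monotone, tw(G) ≥ tw(K_{5}) = 4. Therefore the treewidth is 4.

Treewidth 4.
Bags: B1 = {3, 4, 5, 6, 7}  B2 = {1, 4, 5, 6, 7}  B3 = {4, 5, 6, 7, 8}  B4 = {2, 4, 5, 6, 7}
Tree: B1–B2, B2–B3, B3–B4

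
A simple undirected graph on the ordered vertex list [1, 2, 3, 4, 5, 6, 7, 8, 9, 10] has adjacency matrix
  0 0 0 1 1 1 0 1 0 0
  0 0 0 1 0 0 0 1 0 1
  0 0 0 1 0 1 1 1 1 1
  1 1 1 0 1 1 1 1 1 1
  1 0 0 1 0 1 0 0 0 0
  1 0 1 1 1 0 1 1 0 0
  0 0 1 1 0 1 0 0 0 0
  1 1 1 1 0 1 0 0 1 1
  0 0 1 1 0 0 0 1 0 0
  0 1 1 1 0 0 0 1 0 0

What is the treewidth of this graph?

A width-3 tree decomposition is:
Bags: B1 = {1, 4, 6, 8}  B2 = {3, 4, 6, 8}  B3 = {3, 4, 8, 10}  B4 = {2, 4, 8, 10}  B5 = {1, 4, 5, 6}  B6 = {3, 4, 8, 9}  B7 = {3, 4, 6, 7}
Tree: B1–B2, B2–B3, B3–B4, B1–B5, B3–B6, B2–B7
Every bag has size at most 4, so the width is 4 − 1 = 3 and tw(G) ≤ 3. Conversely, {1, 4, 6, 8} is a clique of size 4, and the vertices of any clique must share a bag in every tree decomposition; so some bag has ≥ 4 vertices and tw(G) ≥ 3. Therefore the treewidth is 3.

3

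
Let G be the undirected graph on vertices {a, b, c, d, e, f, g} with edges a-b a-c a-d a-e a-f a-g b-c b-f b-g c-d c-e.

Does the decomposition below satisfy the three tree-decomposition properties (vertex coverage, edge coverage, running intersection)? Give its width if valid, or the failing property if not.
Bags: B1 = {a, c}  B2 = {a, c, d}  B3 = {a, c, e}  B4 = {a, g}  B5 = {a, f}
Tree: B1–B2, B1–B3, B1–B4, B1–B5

A tree decomposition must satisfy three properties: every vertex lies in some bag; for every edge, both endpoints lie together in some bag; and for every vertex, the bags containing it form a connected subtree. Here vertex b appears in no bag, so the decomposition is invalid.

No — vertex b appears in no bag.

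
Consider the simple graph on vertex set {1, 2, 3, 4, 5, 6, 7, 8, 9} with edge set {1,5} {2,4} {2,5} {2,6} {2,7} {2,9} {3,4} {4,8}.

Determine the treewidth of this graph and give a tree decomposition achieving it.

Each bag holds 2 vertices, so the decomposition has width 1, which upper-bounds the treewidth. Since G has at least one edge (e.g. 2–7), it is not an edgeless graph, so tw(G) ≥ 1. Therefore the treewidth is 1.

Treewidth 1.
One such decomposition:
Bags: B1 = {2, 7}  B2 = {2, 5}  B3 = {1, 5}  B4 = {2, 6}  B5 = {2, 4}  B6 = {3, 4}  B7 = {2, 9}  B8 = {4, 8}
Tree: B1–B2, B2–B3, B1–B4, B2–B5, B5–B6, B5–B7, B5–B8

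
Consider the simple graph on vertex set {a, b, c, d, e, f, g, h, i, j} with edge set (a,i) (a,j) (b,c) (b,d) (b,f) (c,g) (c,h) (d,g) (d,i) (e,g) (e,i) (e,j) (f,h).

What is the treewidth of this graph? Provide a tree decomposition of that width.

Treewidth 2.
One such decomposition:
Bags: B1 = {a, e, j}  B2 = {a, e, i}  B3 = {e, g, i}  B4 = {d, g, i}  B5 = {c, d, g}  B6 = {b, c, d}  B7 = {b, c, h}  B8 = {b, f, h}
Tree: B1–B2, B2–B3, B3–B4, B4–B5, B5–B6, B6–B7, B7–B8

Every bag has size at most 3, so the width is 3 − 1 = 2 and tw(G) ≤ 2. Since j–a–i–e–j is a cycle in G, G is not acyclic. Forests are exactly the graphs of treewidth ≤ 1, so tw(G) ≥ 2. Combining the bounds, tw(G) = 2.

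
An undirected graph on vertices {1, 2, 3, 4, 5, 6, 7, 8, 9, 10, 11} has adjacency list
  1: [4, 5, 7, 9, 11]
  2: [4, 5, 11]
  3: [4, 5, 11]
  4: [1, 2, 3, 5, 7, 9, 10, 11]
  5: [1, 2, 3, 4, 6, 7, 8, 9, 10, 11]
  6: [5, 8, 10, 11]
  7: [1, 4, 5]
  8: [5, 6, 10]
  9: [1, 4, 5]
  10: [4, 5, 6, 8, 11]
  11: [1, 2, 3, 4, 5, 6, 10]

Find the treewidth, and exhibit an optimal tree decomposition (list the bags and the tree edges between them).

Each bag holds 4 vertices, so the decomposition has width 3, which upper-bounds the treewidth. On the other hand G contains the 4-clique {5, 6, 8, 10}. A clique must lie in a single bag of any decomposition, so no decomposition can have width below 3. The upper and lower bounds meet at 3, so that is the treewidth.

Treewidth 3.
One optimal decomposition is:
Bags: B1 = {1, 4, 5, 11}  B2 = {1, 4, 5, 9}  B3 = {1, 4, 5, 7}  B4 = {4, 5, 10, 11}  B5 = {2, 4, 5, 11}  B6 = {3, 4, 5, 11}  B7 = {5, 6, 10, 11}  B8 = {5, 6, 8, 10}
Tree: B1–B2, B1–B3, B1–B4, B4–B5, B4–B6, B4–B7, B7–B8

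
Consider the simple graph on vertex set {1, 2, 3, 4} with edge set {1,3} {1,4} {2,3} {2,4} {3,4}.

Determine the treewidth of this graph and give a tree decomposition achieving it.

The largest bag has 3 vertices, giving width 2; this decomposition certifies tw(G) ≤ 2. Conversely, {1, 3, 4} is a clique of size 3, and the vertices of any clique must share a bag in every tree decomposition; so some bag has ≥ 3 vertices and tw(G) ≥ 2. Combining the bounds, tw(G) = 2.

Treewidth 2.
Bags: B1 = {2, 3, 4}  B2 = {1, 3, 4}
Tree: B1–B2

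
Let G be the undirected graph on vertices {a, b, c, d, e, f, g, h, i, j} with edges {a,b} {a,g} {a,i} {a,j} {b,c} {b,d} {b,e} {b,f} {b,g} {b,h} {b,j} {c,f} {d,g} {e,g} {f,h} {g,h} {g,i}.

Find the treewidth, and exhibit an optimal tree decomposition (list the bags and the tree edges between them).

Treewidth 2.
One such decomposition:
Bags: B1 = {b, d, g}  B2 = {a, b, g}  B3 = {b, e, g}  B4 = {b, g, h}  B5 = {a, b, j}  B6 = {b, f, h}  B7 = {a, g, i}  B8 = {b, c, f}
Tree: B1–B2, B1–B3, B1–B4, B2–B5, B4–B6, B2–B7, B6–B8

The largest bag has 3 vertices, giving width 2; this decomposition certifies tw(G) ≤ 2. Conversely, {b, d, g} is a clique of size 3, and the vertices of any clique must share a bag in every tree decomposition; so some bag has ≥ 3 vertices and tw(G) ≥ 2. Hence tw(G) = 2 exactly.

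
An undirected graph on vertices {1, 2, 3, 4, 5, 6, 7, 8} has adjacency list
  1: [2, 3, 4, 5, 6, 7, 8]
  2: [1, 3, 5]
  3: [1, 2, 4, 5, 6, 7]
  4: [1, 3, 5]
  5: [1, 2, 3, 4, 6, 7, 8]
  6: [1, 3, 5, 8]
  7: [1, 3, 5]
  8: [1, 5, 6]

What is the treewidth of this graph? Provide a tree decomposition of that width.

Each bag holds 4 vertices, so the decomposition has width 3, which upper-bounds the treewidth. For the lower bound, the 4 vertices {1, 5, 6, 8} are pairwise adjacent, and any tree decomposition puts a clique entirely inside one bag — forcing width ≥ 3. The upper and lower bounds meet at 3, so that is the treewidth.

Treewidth 3.
Bags: B1 = {1, 2, 3, 5}  B2 = {1, 3, 5, 6}  B3 = {1, 3, 5, 7}  B4 = {1, 5, 6, 8}  B5 = {1, 3, 4, 5}
Tree: B1–B2, B2–B3, B2–B4, B2–B5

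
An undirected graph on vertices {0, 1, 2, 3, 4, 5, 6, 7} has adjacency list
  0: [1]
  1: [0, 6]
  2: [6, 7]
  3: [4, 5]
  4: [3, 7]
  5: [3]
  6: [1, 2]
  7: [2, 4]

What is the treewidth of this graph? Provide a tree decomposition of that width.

The largest bag has 2 vertices, giving width 1; this decomposition certifies tw(G) ≤ 1. Any graph with an edge has treewidth ≥ 1, and G has the edge 5–3. Combining the bounds, tw(G) = 1.

Treewidth 1.
One optimal decomposition is:
Bags: B1 = {3, 5}  B2 = {3, 4}  B3 = {4, 7}  B4 = {2, 7}  B5 = {2, 6}  B6 = {1, 6}  B7 = {0, 1}
Tree: B1–B2, B2–B3, B3–B4, B4–B5, B5–B6, B6–B7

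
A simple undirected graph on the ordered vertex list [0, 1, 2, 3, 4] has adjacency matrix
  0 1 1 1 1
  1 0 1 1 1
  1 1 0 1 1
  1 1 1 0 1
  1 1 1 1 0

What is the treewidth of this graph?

A width-4 tree decomposition is:
Bags: B1 = {0, 1, 2, 3, 4}
Tree: (single bag)
With just one bag of size 5, the width is 5 − 1 = 4, so tw(G) ≤ 4. Conversely, {0, 1, 2, 3, 4} is a clique of size 5, and the vertices of any clique must share a bag in every tree decomposition; so some bag has ≥ 5 vertices and tw(G) ≥ 4. Hence tw(G) = 4 exactly.

4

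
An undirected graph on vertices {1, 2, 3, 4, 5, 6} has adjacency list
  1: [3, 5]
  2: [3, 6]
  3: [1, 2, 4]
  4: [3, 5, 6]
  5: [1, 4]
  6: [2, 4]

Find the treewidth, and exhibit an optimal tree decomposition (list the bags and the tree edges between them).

The largest bag has 3 vertices, giving width 2; this decomposition certifies tw(G) ≤ 2. The edges 2–6–4–3–2 form a cycle, so G is not a tree and its treewidth is at least 2. Hence tw(G) = 2 exactly.

Treewidth 2.
Bags: B1 = {2, 3, 6}  B2 = {3, 4, 6}  B3 = {1, 3, 4}  B4 = {1, 4, 5}
Tree: B1–B2, B2–B3, B3–B4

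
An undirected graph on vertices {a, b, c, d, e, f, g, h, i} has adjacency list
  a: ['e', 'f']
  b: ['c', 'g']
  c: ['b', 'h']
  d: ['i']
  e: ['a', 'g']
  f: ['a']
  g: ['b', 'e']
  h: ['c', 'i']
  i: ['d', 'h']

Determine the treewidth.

A width-1 tree decomposition is:
Bags: B1 = {a, f}  B2 = {a, e}  B3 = {e, g}  B4 = {b, g}  B5 = {b, c}  B6 = {c, h}  B7 = {h, i}  B8 = {d, i}
Tree: B1–B2, B2–B3, B3–B4, B4–B5, B5–B6, B6–B7, B7–B8
The largest bag has 2 vertices, giving width 1; this decomposition certifies tw(G) ≤ 1. Any graph with an edge has treewidth ≥ 1, and G has the edge f–a. Hence tw(G) = 1 exactly.

1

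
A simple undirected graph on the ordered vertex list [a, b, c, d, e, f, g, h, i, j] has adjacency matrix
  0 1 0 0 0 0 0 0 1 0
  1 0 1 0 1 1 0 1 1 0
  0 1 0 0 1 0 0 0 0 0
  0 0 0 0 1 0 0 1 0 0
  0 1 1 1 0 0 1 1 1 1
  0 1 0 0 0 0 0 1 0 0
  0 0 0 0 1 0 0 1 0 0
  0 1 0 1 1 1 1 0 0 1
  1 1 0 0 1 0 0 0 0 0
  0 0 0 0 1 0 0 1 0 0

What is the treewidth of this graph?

A width-2 tree decomposition is:
Bags: B1 = {b, f, h}  B2 = {b, e, h}  B3 = {b, e, i}  B4 = {b, c, e}  B5 = {a, b, i}  B6 = {e, g, h}  B7 = {e, h, j}  B8 = {d, e, h}
Tree: B1–B2, B2–B3, B2–B4, B3–B5, B2–B6, B2–B7, B2–B8
Each bag holds 3 vertices, so the decomposition has width 2, which upper-bounds the treewidth. For the lower bound, the 3 vertices {a, b, i} are pairwise adjacent, and any tree decomposition puts a clique entirely inside one bag — forcing width ≥ 2. Combining the bounds, tw(G) = 2.

2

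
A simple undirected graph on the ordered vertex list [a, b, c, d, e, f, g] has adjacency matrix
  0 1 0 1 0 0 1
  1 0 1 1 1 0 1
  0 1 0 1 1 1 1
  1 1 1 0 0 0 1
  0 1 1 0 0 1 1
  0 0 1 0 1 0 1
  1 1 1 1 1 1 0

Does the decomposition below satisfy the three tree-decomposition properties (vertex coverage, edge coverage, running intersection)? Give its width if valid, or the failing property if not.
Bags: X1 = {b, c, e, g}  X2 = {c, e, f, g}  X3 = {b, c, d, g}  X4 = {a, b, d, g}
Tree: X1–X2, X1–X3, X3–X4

Vertex coverage: the bags together contain {a, b, c, d, e, f, g}, the full vertex set. Edge coverage: each edge of G has both endpoints in at least one bag. Running intersection: for every vertex, the bags containing it form a connected subtree. All three properties hold, so this is a valid tree decomposition of width max|bag| − 1 = 3, and hence tw(G) ≤ 3.

Yes; width 3.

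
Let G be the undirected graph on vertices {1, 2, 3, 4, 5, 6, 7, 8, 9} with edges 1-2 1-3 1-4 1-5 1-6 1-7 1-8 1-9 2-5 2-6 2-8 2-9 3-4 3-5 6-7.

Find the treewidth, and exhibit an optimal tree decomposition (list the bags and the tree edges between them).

Treewidth 2.
One such decomposition:
Bags: B1 = {1, 2, 9}  B2 = {1, 2, 5}  B3 = {1, 3, 5}  B4 = {1, 2, 6}  B5 = {1, 6, 7}  B6 = {1, 3, 4}  B7 = {1, 2, 8}
Tree: B1–B2, B2–B3, B2–B4, B4–B5, B3–B6, B2–B7

The largest bag has 3 vertices, giving width 2; this decomposition certifies tw(G) ≤ 2. For the lower bound, the 3 vertices {1, 2, 8} are pairwise adjacent, and any tree decomposition puts a clique entirely inside one bag — forcing width ≥ 2. The upper and lower bounds meet at 2, so that is the treewidth.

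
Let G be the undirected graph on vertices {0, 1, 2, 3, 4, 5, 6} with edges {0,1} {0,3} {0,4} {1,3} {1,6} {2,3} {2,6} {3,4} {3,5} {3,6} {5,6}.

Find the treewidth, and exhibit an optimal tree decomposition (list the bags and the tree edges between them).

The largest bag has 3 vertices, giving width 2; this decomposition certifies tw(G) ≤ 2. On the other hand G contains the 3-clique {0, 1, 3}. A clique must lie in a single bag of any decomposition, so no decomposition can have width below 2. The upper and lower bounds meet at 2, so that is the treewidth.

Treewidth 2.
One such decomposition:
Bags: B1 = {2, 3, 6}  B2 = {1, 3, 6}  B3 = {0, 1, 3}  B4 = {0, 3, 4}  B5 = {3, 5, 6}
Tree: B1–B2, B2–B3, B3–B4, B2–B5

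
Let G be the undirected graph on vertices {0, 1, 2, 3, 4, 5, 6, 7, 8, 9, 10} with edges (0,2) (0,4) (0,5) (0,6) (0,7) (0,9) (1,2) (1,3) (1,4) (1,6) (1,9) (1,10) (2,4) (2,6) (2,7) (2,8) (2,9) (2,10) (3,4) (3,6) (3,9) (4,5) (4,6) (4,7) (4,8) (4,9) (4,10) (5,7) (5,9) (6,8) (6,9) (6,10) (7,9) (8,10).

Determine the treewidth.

4

A width-4 tree decomposition is:
Bags: B1 = {1, 2, 4, 6, 9}  B2 = {0, 2, 4, 6, 9}  B3 = {0, 2, 4, 7, 9}  B4 = {1, 2, 4, 6, 10}  B5 = {1, 3, 4, 6, 9}  B6 = {0, 4, 5, 7, 9}  B7 = {2, 4, 6, 8, 10}
Tree: B1–B2, B2–B3, B1–B4, B1–B5, B3–B6, B4–B7
Each bag holds 5 vertices, so the decomposition has width 4, which upper-bounds the treewidth. On the other hand G contains the 5-clique {0, 2, 4, 6, 9}. A clique must lie in a single bag of any decomposition, so no decomposition can have width below 4. Therefore the treewidth is 4.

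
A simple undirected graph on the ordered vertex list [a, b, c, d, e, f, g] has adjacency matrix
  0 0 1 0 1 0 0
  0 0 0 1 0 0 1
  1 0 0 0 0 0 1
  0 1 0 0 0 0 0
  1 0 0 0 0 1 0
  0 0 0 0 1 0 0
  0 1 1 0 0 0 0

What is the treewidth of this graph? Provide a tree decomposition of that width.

Every bag has size at most 2, so the width is 2 − 1 = 1 and tw(G) ≤ 1. G has an edge, so its treewidth is at least 1. Combining the bounds, tw(G) = 1.

Treewidth 1.
One such decomposition:
Bags: B1 = {e, f}  B2 = {a, e}  B3 = {a, c}  B4 = {c, g}  B5 = {b, g}  B6 = {b, d}
Tree: B1–B2, B2–B3, B3–B4, B4–B5, B5–B6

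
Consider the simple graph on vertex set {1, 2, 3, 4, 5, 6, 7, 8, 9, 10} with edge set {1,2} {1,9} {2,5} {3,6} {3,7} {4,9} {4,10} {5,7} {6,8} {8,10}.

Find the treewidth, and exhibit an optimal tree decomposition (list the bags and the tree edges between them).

Each bag holds 3 vertices, so the decomposition has width 2, which upper-bounds the treewidth. For the lower bound, G contains the cycle 5–2–1–9–4–10–8–6–3–7–5, so G is not a forest; only forests have treewidth ≤ 1, hence tw(G) ≥ 2. The upper and lower bounds meet at 2, so that is the treewidth.

Treewidth 2.
One optimal decomposition is:
Bags: B1 = {1, 2, 5}  B2 = {1, 5, 9}  B3 = {4, 5, 9}  B4 = {4, 5, 10}  B5 = {5, 8, 10}  B6 = {5, 6, 8}  B7 = {3, 5, 6}  B8 = {3, 5, 7}
Tree: B1–B2, B2–B3, B3–B4, B4–B5, B5–B6, B6–B7, B7–B8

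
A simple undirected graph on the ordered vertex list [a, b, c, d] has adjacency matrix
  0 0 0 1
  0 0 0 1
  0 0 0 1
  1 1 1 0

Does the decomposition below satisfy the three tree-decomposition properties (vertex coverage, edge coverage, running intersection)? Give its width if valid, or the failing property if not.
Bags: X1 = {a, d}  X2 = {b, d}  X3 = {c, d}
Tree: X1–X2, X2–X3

Yes; width 1.

Checking the three conditions: (i) the bags cover all of {a, b, c, d}; (ii) for each edge, some bag contains both endpoints; (iii) the bags containing any fixed vertex form a subtree. All hold, so the decomposition is valid with width 2 − 1 = 1.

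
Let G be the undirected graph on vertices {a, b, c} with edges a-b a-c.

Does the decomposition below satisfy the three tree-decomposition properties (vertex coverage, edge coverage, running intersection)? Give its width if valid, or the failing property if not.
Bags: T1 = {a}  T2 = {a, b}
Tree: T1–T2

No — vertex c appears in no bag.

A tree decomposition must satisfy three properties: every vertex lies in some bag; for every edge, both endpoints lie together in some bag; and for every vertex, the bags containing it form a connected subtree. Here vertex c appears in no bag, so the decomposition is invalid.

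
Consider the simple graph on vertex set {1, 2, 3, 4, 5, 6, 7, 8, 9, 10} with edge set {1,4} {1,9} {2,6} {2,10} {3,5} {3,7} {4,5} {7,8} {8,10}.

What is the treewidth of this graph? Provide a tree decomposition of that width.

The largest bag has 2 vertices, giving width 1; this decomposition certifies tw(G) ≤ 1. Any graph with an edge has treewidth ≥ 1, and G has the edge 9–1. Therefore the treewidth is 1.

Treewidth 1.
One such decomposition:
Bags: B1 = {1, 9}  B2 = {1, 4}  B3 = {4, 5}  B4 = {3, 5}  B5 = {3, 7}  B6 = {7, 8}  B7 = {8, 10}  B8 = {2, 10}  B9 = {2, 6}
Tree: B1–B2, B2–B3, B3–B4, B4–B5, B5–B6, B6–B7, B7–B8, B8–B9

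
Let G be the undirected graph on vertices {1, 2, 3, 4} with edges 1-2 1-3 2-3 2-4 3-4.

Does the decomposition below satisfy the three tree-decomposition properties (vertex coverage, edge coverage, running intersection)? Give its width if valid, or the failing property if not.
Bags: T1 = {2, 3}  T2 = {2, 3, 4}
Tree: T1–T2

No — vertex 1 appears in no bag.

A tree decomposition must satisfy three properties: every vertex lies in some bag; for every edge, both endpoints lie together in some bag; and for every vertex, the bags containing it form a connected subtree. Here vertex 1 appears in no bag, so the decomposition is invalid.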